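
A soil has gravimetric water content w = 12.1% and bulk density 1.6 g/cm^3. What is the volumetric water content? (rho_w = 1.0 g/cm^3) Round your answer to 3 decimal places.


Step 1: theta = (w / 100) * BD / rho_w
Step 2: theta = (12.1 / 100) * 1.6 / 1.0
Step 3: theta = 0.121 * 1.6
Step 4: theta = 0.194

0.194


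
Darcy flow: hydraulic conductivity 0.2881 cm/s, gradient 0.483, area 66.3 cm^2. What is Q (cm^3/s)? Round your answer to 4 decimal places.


Step 1: Apply Darcy's law: Q = K * i * A
Step 2: Q = 0.2881 * 0.483 * 66.3
Step 3: Q = 9.2258 cm^3/s

9.2258


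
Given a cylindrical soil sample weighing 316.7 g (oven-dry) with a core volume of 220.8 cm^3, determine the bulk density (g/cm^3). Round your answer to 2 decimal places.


Step 1: Identify the formula: BD = dry mass / volume
Step 2: Substitute values: BD = 316.7 / 220.8
Step 3: BD = 1.43 g/cm^3

1.43


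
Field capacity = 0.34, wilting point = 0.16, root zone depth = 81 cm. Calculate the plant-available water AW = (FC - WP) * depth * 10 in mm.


Step 1: Available water = (FC - WP) * depth * 10
Step 2: AW = (0.34 - 0.16) * 81 * 10
Step 3: AW = 0.18 * 81 * 10
Step 4: AW = 145.8 mm

145.8


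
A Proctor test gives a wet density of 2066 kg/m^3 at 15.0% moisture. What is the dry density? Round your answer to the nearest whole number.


Step 1: Dry density = wet density / (1 + w/100)
Step 2: Dry density = 2066 / (1 + 15.0/100)
Step 3: Dry density = 2066 / 1.15
Step 4: Dry density = 1797 kg/m^3

1797


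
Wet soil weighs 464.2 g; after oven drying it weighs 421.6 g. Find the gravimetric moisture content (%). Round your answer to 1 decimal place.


Step 1: Water mass = wet - dry = 464.2 - 421.6 = 42.6 g
Step 2: w = 100 * water mass / dry mass
Step 3: w = 100 * 42.6 / 421.6 = 10.1%

10.1


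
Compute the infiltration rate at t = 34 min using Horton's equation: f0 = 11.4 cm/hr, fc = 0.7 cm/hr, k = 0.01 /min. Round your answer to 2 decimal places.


Step 1: f = fc + (f0 - fc) * exp(-k * t)
Step 2: exp(-0.01 * 34) = 0.71177
Step 3: f = 0.7 + (11.4 - 0.7) * 0.71177
Step 4: f = 0.7 + 10.7 * 0.71177
Step 5: f = 8.32 cm/hr

8.32


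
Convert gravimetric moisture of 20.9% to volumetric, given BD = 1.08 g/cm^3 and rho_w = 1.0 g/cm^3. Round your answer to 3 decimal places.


Step 1: theta = (w / 100) * BD / rho_w
Step 2: theta = (20.9 / 100) * 1.08 / 1.0
Step 3: theta = 0.209 * 1.08
Step 4: theta = 0.226

0.226


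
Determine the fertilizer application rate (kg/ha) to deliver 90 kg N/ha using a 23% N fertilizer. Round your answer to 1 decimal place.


Step 1: Fertilizer rate = target N / (N content / 100)
Step 2: Rate = 90 / (23 / 100)
Step 3: Rate = 90 / 0.23
Step 4: Rate = 391.3 kg/ha

391.3


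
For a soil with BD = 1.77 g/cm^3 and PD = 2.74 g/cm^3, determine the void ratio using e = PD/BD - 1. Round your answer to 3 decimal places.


Step 1: e = PD / BD - 1
Step 2: e = 2.74 / 1.77 - 1
Step 3: e = 1.54802 - 1
Step 4: e = 0.548

0.548


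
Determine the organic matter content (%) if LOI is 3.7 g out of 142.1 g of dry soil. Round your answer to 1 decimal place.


Step 1: OM% = 100 * LOI / sample mass
Step 2: OM = 100 * 3.7 / 142.1
Step 3: OM = 2.6%

2.6


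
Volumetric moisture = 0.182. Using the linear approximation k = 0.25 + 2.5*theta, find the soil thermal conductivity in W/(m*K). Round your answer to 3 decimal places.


Step 1: k = 0.25 + 2.5 * theta
Step 2: k = 0.25 + 2.5 * 0.182
Step 3: k = 0.25 + 0.455
Step 4: k = 0.705 W/(m*K)

0.705


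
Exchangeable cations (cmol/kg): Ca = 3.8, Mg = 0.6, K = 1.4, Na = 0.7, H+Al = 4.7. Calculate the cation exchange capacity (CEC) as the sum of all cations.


Step 1: CEC = Ca + Mg + K + Na + (H+Al)
Step 2: CEC = 3.8 + 0.6 + 1.4 + 0.7 + 4.7
Step 3: CEC = 11.2 cmol/kg

11.2


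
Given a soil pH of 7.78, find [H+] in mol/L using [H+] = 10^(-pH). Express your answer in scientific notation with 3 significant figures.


Step 1: [H+] = 10^(-pH)
Step 2: [H+] = 10^(-7.78)
Step 3: [H+] = 1.66e-08 mol/L

1.66e-08


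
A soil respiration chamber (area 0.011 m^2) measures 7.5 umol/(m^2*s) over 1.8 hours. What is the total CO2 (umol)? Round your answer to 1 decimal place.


Step 1: Convert time to seconds: 1.8 hr * 3600 = 6480.0 s
Step 2: Total = flux * area * time_s
Step 3: Total = 7.5 * 0.011 * 6480.0
Step 4: Total = 534.6 umol

534.6


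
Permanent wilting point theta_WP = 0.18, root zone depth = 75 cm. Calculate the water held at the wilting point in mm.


Step 1: Water (mm) = theta_WP * depth * 10
Step 2: Water = 0.18 * 75 * 10
Step 3: Water = 135.0 mm

135.0


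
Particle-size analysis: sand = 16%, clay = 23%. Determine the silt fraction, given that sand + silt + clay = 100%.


Step 1: sand + silt + clay = 100%
Step 2: silt = 100 - sand - clay
Step 3: silt = 100 - 16 - 23
Step 4: silt = 61%

61


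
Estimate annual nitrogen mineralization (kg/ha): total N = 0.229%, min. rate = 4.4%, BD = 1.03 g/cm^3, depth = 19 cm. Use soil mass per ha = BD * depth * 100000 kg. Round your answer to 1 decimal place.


Step 1: Soil mass per ha = BD * depth * 100000 = 1.03 * 19 * 100000 = 1957000 kg
Step 2: Total N pool = soil mass * N%/100 = 1957000 * 0.229/100 = 4481.53 kg/ha
Step 3: N mineralized = N pool * rate%/100 = 4481.53 * 4.4/100 = 197.2 kg/ha/yr

197.2


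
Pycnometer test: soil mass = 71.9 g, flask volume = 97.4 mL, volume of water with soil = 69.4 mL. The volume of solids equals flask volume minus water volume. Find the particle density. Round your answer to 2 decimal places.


Step 1: Volume of solids = flask volume - water volume with soil
Step 2: V_solids = 97.4 - 69.4 = 28.0 mL
Step 3: Particle density = mass / V_solids = 71.9 / 28.0 = 2.57 g/cm^3

2.57


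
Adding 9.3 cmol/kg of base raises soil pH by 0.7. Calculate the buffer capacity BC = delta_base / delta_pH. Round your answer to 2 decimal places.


Step 1: BC = change in base / change in pH
Step 2: BC = 9.3 / 0.7
Step 3: BC = 13.29 cmol/(kg*pH unit)

13.29


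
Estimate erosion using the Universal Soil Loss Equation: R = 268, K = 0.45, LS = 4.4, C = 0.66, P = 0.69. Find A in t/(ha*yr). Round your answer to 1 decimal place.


Step 1: A = R * K * LS * C * P
Step 2: R * K = 268 * 0.45 = 120.6
Step 3: (R*K) * LS = 120.6 * 4.4 = 530.64
Step 4: * C * P = 530.64 * 0.66 * 0.69 = 241.7
Step 5: A = 241.7 t/(ha*yr)

241.7


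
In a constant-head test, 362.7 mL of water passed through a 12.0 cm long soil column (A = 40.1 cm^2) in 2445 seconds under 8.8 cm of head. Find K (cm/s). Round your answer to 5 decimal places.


Step 1: K = Q * L / (A * t * h)
Step 2: Numerator = 362.7 * 12.0 = 4352.4
Step 3: Denominator = 40.1 * 2445 * 8.8 = 862791.6
Step 4: K = 4352.4 / 862791.6 = 0.00504 cm/s

0.00504


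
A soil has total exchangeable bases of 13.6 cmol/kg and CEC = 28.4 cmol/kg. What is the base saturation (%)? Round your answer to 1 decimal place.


Step 1: BS = 100 * (sum of bases) / CEC
Step 2: BS = 100 * 13.6 / 28.4
Step 3: BS = 47.9%

47.9


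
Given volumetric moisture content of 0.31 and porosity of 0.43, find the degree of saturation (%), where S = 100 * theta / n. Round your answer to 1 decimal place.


Step 1: S = 100 * theta_v / n
Step 2: S = 100 * 0.31 / 0.43
Step 3: S = 72.1%

72.1


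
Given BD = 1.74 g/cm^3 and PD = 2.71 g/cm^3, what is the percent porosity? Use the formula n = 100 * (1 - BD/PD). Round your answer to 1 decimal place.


Step 1: Formula: n = 100 * (1 - BD / PD)
Step 2: n = 100 * (1 - 1.74 / 2.71)
Step 3: n = 100 * (1 - 0.64207)
Step 4: n = 35.8%

35.8


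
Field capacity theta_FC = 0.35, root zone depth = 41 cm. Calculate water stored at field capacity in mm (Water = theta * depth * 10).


Step 1: Water (mm) = theta_FC * depth (cm) * 10
Step 2: Water = 0.35 * 41 * 10
Step 3: Water = 143.5 mm

143.5


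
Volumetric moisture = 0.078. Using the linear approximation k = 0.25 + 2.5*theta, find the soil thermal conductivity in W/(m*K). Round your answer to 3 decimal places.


Step 1: k = 0.25 + 2.5 * theta
Step 2: k = 0.25 + 2.5 * 0.078
Step 3: k = 0.25 + 0.195
Step 4: k = 0.445 W/(m*K)

0.445


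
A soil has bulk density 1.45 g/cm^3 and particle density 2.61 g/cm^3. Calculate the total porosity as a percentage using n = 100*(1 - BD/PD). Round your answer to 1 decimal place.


Step 1: Formula: n = 100 * (1 - BD / PD)
Step 2: n = 100 * (1 - 1.45 / 2.61)
Step 3: n = 100 * (1 - 0.55556)
Step 4: n = 44.4%

44.4


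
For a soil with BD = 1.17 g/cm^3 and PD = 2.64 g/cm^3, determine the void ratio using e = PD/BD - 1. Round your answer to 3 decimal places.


Step 1: e = PD / BD - 1
Step 2: e = 2.64 / 1.17 - 1
Step 3: e = 2.25641 - 1
Step 4: e = 1.256

1.256


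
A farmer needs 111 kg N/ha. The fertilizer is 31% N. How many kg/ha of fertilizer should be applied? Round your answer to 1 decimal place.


Step 1: Fertilizer rate = target N / (N content / 100)
Step 2: Rate = 111 / (31 / 100)
Step 3: Rate = 111 / 0.31
Step 4: Rate = 358.1 kg/ha

358.1


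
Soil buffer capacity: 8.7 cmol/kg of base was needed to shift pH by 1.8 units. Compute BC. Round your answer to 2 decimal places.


Step 1: BC = change in base / change in pH
Step 2: BC = 8.7 / 1.8
Step 3: BC = 4.83 cmol/(kg*pH unit)

4.83


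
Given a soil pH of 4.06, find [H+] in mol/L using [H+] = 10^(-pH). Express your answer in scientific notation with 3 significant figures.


Step 1: [H+] = 10^(-pH)
Step 2: [H+] = 10^(-4.06)
Step 3: [H+] = 8.71e-05 mol/L

8.71e-05


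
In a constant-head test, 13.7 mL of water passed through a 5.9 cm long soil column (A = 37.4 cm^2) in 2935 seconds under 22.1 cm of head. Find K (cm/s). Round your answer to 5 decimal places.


Step 1: K = Q * L / (A * t * h)
Step 2: Numerator = 13.7 * 5.9 = 80.83
Step 3: Denominator = 37.4 * 2935 * 22.1 = 2425894.9
Step 4: K = 80.83 / 2425894.9 = 0.00003 cm/s

0.00003


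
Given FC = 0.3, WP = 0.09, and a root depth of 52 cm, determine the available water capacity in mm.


Step 1: Available water = (FC - WP) * depth * 10
Step 2: AW = (0.3 - 0.09) * 52 * 10
Step 3: AW = 0.21 * 52 * 10
Step 4: AW = 109.2 mm

109.2


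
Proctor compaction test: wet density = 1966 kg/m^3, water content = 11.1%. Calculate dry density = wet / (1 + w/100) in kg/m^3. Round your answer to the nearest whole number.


Step 1: Dry density = wet density / (1 + w/100)
Step 2: Dry density = 1966 / (1 + 11.1/100)
Step 3: Dry density = 1966 / 1.111
Step 4: Dry density = 1770 kg/m^3

1770


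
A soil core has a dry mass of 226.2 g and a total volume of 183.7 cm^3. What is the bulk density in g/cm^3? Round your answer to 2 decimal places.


Step 1: Identify the formula: BD = dry mass / volume
Step 2: Substitute values: BD = 226.2 / 183.7
Step 3: BD = 1.23 g/cm^3

1.23


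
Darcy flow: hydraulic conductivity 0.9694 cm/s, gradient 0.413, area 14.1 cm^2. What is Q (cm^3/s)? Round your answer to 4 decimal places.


Step 1: Apply Darcy's law: Q = K * i * A
Step 2: Q = 0.9694 * 0.413 * 14.1
Step 3: Q = 5.6451 cm^3/s

5.6451


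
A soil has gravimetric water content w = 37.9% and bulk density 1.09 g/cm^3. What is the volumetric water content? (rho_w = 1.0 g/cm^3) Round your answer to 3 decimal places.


Step 1: theta = (w / 100) * BD / rho_w
Step 2: theta = (37.9 / 100) * 1.09 / 1.0
Step 3: theta = 0.379 * 1.09
Step 4: theta = 0.413

0.413


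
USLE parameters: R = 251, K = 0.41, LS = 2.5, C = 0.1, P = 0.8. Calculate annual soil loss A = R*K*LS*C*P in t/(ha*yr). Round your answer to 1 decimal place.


Step 1: A = R * K * LS * C * P
Step 2: R * K = 251 * 0.41 = 102.91
Step 3: (R*K) * LS = 102.91 * 2.5 = 257.275
Step 4: * C * P = 257.275 * 0.1 * 0.8 = 20.6
Step 5: A = 20.6 t/(ha*yr)

20.6


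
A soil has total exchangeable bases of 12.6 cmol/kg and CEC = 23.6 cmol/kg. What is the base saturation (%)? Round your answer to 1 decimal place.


Step 1: BS = 100 * (sum of bases) / CEC
Step 2: BS = 100 * 12.6 / 23.6
Step 3: BS = 53.4%

53.4


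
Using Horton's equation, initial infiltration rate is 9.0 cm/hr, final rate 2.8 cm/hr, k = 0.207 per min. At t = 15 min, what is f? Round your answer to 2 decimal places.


Step 1: f = fc + (f0 - fc) * exp(-k * t)
Step 2: exp(-0.207 * 15) = 0.044825
Step 3: f = 2.8 + (9.0 - 2.8) * 0.044825
Step 4: f = 2.8 + 6.2 * 0.044825
Step 5: f = 3.08 cm/hr

3.08


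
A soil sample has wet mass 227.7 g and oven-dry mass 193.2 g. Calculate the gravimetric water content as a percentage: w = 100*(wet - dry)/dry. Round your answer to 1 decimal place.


Step 1: Water mass = wet - dry = 227.7 - 193.2 = 34.5 g
Step 2: w = 100 * water mass / dry mass
Step 3: w = 100 * 34.5 / 193.2 = 17.9%

17.9


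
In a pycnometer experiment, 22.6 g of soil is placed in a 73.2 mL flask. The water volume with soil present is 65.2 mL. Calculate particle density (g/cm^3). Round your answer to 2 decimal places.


Step 1: Volume of solids = flask volume - water volume with soil
Step 2: V_solids = 73.2 - 65.2 = 8.0 mL
Step 3: Particle density = mass / V_solids = 22.6 / 8.0 = 2.83 g/cm^3

2.83


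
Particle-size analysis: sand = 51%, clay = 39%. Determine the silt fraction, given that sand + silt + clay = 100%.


Step 1: sand + silt + clay = 100%
Step 2: silt = 100 - sand - clay
Step 3: silt = 100 - 51 - 39
Step 4: silt = 10%

10


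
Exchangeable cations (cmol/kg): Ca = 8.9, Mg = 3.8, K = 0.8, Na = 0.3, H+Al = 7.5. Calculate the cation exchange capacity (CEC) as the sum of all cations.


Step 1: CEC = Ca + Mg + K + Na + (H+Al)
Step 2: CEC = 8.9 + 3.8 + 0.8 + 0.3 + 7.5
Step 3: CEC = 21.3 cmol/kg

21.3


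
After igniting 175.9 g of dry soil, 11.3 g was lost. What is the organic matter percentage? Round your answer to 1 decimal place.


Step 1: OM% = 100 * LOI / sample mass
Step 2: OM = 100 * 11.3 / 175.9
Step 3: OM = 6.4%

6.4


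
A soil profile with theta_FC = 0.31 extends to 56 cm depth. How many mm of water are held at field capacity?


Step 1: Water (mm) = theta_FC * depth (cm) * 10
Step 2: Water = 0.31 * 56 * 10
Step 3: Water = 173.6 mm

173.6


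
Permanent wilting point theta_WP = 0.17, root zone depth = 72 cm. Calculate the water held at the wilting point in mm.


Step 1: Water (mm) = theta_WP * depth * 10
Step 2: Water = 0.17 * 72 * 10
Step 3: Water = 122.4 mm

122.4


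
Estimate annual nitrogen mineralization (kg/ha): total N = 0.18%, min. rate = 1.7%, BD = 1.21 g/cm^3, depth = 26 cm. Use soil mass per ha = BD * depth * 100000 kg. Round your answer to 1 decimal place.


Step 1: Soil mass per ha = BD * depth * 100000 = 1.21 * 26 * 100000 = 3146000 kg
Step 2: Total N pool = soil mass * N%/100 = 3146000 * 0.18/100 = 5662.8 kg/ha
Step 3: N mineralized = N pool * rate%/100 = 5662.8 * 1.7/100 = 96.3 kg/ha/yr

96.3


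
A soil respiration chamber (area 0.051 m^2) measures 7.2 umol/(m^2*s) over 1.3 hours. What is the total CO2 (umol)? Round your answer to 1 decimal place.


Step 1: Convert time to seconds: 1.3 hr * 3600 = 4680.0 s
Step 2: Total = flux * area * time_s
Step 3: Total = 7.2 * 0.051 * 4680.0
Step 4: Total = 1718.5 umol

1718.5


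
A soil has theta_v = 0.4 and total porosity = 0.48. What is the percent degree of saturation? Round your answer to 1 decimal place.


Step 1: S = 100 * theta_v / n
Step 2: S = 100 * 0.4 / 0.48
Step 3: S = 83.3%

83.3


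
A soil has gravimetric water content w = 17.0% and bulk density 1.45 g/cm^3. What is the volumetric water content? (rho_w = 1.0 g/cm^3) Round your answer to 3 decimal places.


Step 1: theta = (w / 100) * BD / rho_w
Step 2: theta = (17.0 / 100) * 1.45 / 1.0
Step 3: theta = 0.17 * 1.45
Step 4: theta = 0.247

0.247


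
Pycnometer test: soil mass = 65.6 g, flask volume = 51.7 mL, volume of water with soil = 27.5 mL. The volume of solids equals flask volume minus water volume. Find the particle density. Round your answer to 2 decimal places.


Step 1: Volume of solids = flask volume - water volume with soil
Step 2: V_solids = 51.7 - 27.5 = 24.2 mL
Step 3: Particle density = mass / V_solids = 65.6 / 24.2 = 2.71 g/cm^3

2.71


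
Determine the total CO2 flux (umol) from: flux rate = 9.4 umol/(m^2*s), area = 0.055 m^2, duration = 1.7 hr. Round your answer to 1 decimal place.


Step 1: Convert time to seconds: 1.7 hr * 3600 = 6120.0 s
Step 2: Total = flux * area * time_s
Step 3: Total = 9.4 * 0.055 * 6120.0
Step 4: Total = 3164.0 umol

3164.0


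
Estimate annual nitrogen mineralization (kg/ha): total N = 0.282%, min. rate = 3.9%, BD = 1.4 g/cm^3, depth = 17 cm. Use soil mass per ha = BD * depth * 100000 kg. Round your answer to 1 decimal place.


Step 1: Soil mass per ha = BD * depth * 100000 = 1.4 * 17 * 100000 = 2380000 kg
Step 2: Total N pool = soil mass * N%/100 = 2380000 * 0.282/100 = 6711.6 kg/ha
Step 3: N mineralized = N pool * rate%/100 = 6711.6 * 3.9/100 = 261.8 kg/ha/yr

261.8


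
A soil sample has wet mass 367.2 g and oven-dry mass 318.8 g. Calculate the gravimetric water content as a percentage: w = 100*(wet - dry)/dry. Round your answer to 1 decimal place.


Step 1: Water mass = wet - dry = 367.2 - 318.8 = 48.4 g
Step 2: w = 100 * water mass / dry mass
Step 3: w = 100 * 48.4 / 318.8 = 15.2%

15.2


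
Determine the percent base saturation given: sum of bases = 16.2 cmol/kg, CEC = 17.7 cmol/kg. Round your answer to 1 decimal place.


Step 1: BS = 100 * (sum of bases) / CEC
Step 2: BS = 100 * 16.2 / 17.7
Step 3: BS = 91.5%

91.5


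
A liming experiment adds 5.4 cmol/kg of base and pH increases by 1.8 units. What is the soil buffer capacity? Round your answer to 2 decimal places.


Step 1: BC = change in base / change in pH
Step 2: BC = 5.4 / 1.8
Step 3: BC = 3.0 cmol/(kg*pH unit)

3.0


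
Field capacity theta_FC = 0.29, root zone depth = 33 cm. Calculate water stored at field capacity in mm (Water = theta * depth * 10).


Step 1: Water (mm) = theta_FC * depth (cm) * 10
Step 2: Water = 0.29 * 33 * 10
Step 3: Water = 95.7 mm

95.7


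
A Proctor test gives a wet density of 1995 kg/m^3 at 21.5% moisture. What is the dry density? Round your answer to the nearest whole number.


Step 1: Dry density = wet density / (1 + w/100)
Step 2: Dry density = 1995 / (1 + 21.5/100)
Step 3: Dry density = 1995 / 1.215
Step 4: Dry density = 1642 kg/m^3

1642


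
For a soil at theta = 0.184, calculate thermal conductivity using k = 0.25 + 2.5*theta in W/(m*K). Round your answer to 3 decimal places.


Step 1: k = 0.25 + 2.5 * theta
Step 2: k = 0.25 + 2.5 * 0.184
Step 3: k = 0.25 + 0.46
Step 4: k = 0.71 W/(m*K)

0.71


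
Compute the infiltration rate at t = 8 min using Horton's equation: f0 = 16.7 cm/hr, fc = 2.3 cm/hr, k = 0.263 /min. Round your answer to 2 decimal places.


Step 1: f = fc + (f0 - fc) * exp(-k * t)
Step 2: exp(-0.263 * 8) = 0.121968
Step 3: f = 2.3 + (16.7 - 2.3) * 0.121968
Step 4: f = 2.3 + 14.4 * 0.121968
Step 5: f = 4.06 cm/hr

4.06


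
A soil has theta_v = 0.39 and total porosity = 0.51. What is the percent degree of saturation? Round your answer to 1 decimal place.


Step 1: S = 100 * theta_v / n
Step 2: S = 100 * 0.39 / 0.51
Step 3: S = 76.5%

76.5


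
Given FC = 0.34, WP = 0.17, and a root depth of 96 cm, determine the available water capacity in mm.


Step 1: Available water = (FC - WP) * depth * 10
Step 2: AW = (0.34 - 0.17) * 96 * 10
Step 3: AW = 0.17 * 96 * 10
Step 4: AW = 163.2 mm

163.2


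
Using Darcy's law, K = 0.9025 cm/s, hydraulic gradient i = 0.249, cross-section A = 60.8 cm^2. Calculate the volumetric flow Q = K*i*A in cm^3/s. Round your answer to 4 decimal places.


Step 1: Apply Darcy's law: Q = K * i * A
Step 2: Q = 0.9025 * 0.249 * 60.8
Step 3: Q = 13.6631 cm^3/s

13.6631


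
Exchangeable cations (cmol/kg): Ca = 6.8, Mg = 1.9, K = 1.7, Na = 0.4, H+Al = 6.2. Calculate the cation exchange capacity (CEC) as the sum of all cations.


Step 1: CEC = Ca + Mg + K + Na + (H+Al)
Step 2: CEC = 6.8 + 1.9 + 1.7 + 0.4 + 6.2
Step 3: CEC = 17.0 cmol/kg

17.0


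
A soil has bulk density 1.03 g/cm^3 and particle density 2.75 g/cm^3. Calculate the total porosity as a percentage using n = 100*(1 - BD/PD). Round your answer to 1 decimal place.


Step 1: Formula: n = 100 * (1 - BD / PD)
Step 2: n = 100 * (1 - 1.03 / 2.75)
Step 3: n = 100 * (1 - 0.37455)
Step 4: n = 62.5%

62.5


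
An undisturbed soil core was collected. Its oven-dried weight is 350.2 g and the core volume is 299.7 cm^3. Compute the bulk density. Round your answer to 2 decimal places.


Step 1: Identify the formula: BD = dry mass / volume
Step 2: Substitute values: BD = 350.2 / 299.7
Step 3: BD = 1.17 g/cm^3

1.17


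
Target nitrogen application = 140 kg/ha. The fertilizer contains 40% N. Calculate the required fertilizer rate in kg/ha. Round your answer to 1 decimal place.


Step 1: Fertilizer rate = target N / (N content / 100)
Step 2: Rate = 140 / (40 / 100)
Step 3: Rate = 140 / 0.4
Step 4: Rate = 350.0 kg/ha

350.0


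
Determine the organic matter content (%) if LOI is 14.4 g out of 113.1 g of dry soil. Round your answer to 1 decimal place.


Step 1: OM% = 100 * LOI / sample mass
Step 2: OM = 100 * 14.4 / 113.1
Step 3: OM = 12.7%

12.7


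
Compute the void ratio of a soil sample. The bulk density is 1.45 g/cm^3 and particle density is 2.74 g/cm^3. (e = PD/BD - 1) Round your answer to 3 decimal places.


Step 1: e = PD / BD - 1
Step 2: e = 2.74 / 1.45 - 1
Step 3: e = 1.88966 - 1
Step 4: e = 0.89

0.89


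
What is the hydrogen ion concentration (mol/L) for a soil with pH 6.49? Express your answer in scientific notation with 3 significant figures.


Step 1: [H+] = 10^(-pH)
Step 2: [H+] = 10^(-6.49)
Step 3: [H+] = 3.24e-07 mol/L

3.24e-07


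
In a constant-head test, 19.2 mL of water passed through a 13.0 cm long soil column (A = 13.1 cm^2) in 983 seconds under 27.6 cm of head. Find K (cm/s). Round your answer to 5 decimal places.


Step 1: K = Q * L / (A * t * h)
Step 2: Numerator = 19.2 * 13.0 = 249.6
Step 3: Denominator = 13.1 * 983 * 27.6 = 355413.48
Step 4: K = 249.6 / 355413.48 = 0.0007 cm/s

0.0007


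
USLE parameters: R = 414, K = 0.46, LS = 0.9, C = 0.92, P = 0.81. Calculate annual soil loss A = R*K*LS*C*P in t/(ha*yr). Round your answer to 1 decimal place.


Step 1: A = R * K * LS * C * P
Step 2: R * K = 414 * 0.46 = 190.44
Step 3: (R*K) * LS = 190.44 * 0.9 = 171.396
Step 4: * C * P = 171.396 * 0.92 * 0.81 = 127.7
Step 5: A = 127.7 t/(ha*yr)

127.7


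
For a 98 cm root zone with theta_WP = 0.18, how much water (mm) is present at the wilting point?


Step 1: Water (mm) = theta_WP * depth * 10
Step 2: Water = 0.18 * 98 * 10
Step 3: Water = 176.4 mm

176.4


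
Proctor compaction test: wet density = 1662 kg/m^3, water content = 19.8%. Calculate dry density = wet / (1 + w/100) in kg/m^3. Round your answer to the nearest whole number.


Step 1: Dry density = wet density / (1 + w/100)
Step 2: Dry density = 1662 / (1 + 19.8/100)
Step 3: Dry density = 1662 / 1.198
Step 4: Dry density = 1387 kg/m^3

1387


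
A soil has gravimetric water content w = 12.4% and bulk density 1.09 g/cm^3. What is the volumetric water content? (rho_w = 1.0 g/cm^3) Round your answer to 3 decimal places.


Step 1: theta = (w / 100) * BD / rho_w
Step 2: theta = (12.4 / 100) * 1.09 / 1.0
Step 3: theta = 0.124 * 1.09
Step 4: theta = 0.135

0.135


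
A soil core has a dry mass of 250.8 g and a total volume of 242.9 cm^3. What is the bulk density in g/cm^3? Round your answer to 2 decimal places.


Step 1: Identify the formula: BD = dry mass / volume
Step 2: Substitute values: BD = 250.8 / 242.9
Step 3: BD = 1.03 g/cm^3

1.03


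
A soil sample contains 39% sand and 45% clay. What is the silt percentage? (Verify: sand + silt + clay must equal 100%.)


Step 1: sand + silt + clay = 100%
Step 2: silt = 100 - sand - clay
Step 3: silt = 100 - 39 - 45
Step 4: silt = 16%

16


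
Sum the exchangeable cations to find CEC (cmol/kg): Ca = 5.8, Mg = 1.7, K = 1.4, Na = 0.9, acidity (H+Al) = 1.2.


Step 1: CEC = Ca + Mg + K + Na + (H+Al)
Step 2: CEC = 5.8 + 1.7 + 1.4 + 0.9 + 1.2
Step 3: CEC = 11.0 cmol/kg

11.0


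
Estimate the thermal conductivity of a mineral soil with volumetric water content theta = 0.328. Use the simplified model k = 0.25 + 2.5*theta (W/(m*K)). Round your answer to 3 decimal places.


Step 1: k = 0.25 + 2.5 * theta
Step 2: k = 0.25 + 2.5 * 0.328
Step 3: k = 0.25 + 0.82
Step 4: k = 1.07 W/(m*K)

1.07


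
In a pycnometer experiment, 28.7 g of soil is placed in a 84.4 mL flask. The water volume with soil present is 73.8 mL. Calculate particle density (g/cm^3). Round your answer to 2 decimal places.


Step 1: Volume of solids = flask volume - water volume with soil
Step 2: V_solids = 84.4 - 73.8 = 10.6 mL
Step 3: Particle density = mass / V_solids = 28.7 / 10.6 = 2.71 g/cm^3

2.71


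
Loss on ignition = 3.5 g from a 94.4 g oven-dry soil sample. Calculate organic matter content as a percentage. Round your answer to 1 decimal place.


Step 1: OM% = 100 * LOI / sample mass
Step 2: OM = 100 * 3.5 / 94.4
Step 3: OM = 3.7%

3.7


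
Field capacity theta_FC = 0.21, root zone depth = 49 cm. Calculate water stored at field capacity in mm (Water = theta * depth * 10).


Step 1: Water (mm) = theta_FC * depth (cm) * 10
Step 2: Water = 0.21 * 49 * 10
Step 3: Water = 102.9 mm

102.9


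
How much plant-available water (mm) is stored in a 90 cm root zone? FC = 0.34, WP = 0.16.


Step 1: Available water = (FC - WP) * depth * 10
Step 2: AW = (0.34 - 0.16) * 90 * 10
Step 3: AW = 0.18 * 90 * 10
Step 4: AW = 162.0 mm

162.0


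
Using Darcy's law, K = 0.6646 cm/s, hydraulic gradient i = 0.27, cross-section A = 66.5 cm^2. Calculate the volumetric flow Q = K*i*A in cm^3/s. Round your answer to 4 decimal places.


Step 1: Apply Darcy's law: Q = K * i * A
Step 2: Q = 0.6646 * 0.27 * 66.5
Step 3: Q = 11.9329 cm^3/s

11.9329


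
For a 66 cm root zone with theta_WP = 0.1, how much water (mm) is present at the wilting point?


Step 1: Water (mm) = theta_WP * depth * 10
Step 2: Water = 0.1 * 66 * 10
Step 3: Water = 66.0 mm

66.0


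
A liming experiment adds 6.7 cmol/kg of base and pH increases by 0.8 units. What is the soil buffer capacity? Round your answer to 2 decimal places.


Step 1: BC = change in base / change in pH
Step 2: BC = 6.7 / 0.8
Step 3: BC = 8.38 cmol/(kg*pH unit)

8.38


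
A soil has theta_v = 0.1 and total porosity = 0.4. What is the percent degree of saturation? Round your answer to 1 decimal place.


Step 1: S = 100 * theta_v / n
Step 2: S = 100 * 0.1 / 0.4
Step 3: S = 25.0%

25.0


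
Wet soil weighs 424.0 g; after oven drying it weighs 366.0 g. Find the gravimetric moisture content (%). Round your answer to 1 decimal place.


Step 1: Water mass = wet - dry = 424.0 - 366.0 = 58.0 g
Step 2: w = 100 * water mass / dry mass
Step 3: w = 100 * 58.0 / 366.0 = 15.8%

15.8


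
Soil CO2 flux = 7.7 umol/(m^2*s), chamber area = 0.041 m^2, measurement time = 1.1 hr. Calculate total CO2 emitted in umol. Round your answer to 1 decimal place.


Step 1: Convert time to seconds: 1.1 hr * 3600 = 3960.0 s
Step 2: Total = flux * area * time_s
Step 3: Total = 7.7 * 0.041 * 3960.0
Step 4: Total = 1250.2 umol

1250.2


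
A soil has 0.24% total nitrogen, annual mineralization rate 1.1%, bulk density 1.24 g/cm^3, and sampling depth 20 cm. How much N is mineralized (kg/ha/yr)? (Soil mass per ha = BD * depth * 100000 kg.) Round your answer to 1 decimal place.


Step 1: Soil mass per ha = BD * depth * 100000 = 1.24 * 20 * 100000 = 2480000 kg
Step 2: Total N pool = soil mass * N%/100 = 2480000 * 0.24/100 = 5952.0 kg/ha
Step 3: N mineralized = N pool * rate%/100 = 5952.0 * 1.1/100 = 65.5 kg/ha/yr

65.5


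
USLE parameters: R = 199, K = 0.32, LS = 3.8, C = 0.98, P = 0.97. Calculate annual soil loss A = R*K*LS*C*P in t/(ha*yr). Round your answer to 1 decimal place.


Step 1: A = R * K * LS * C * P
Step 2: R * K = 199 * 0.32 = 63.68
Step 3: (R*K) * LS = 63.68 * 3.8 = 241.984
Step 4: * C * P = 241.984 * 0.98 * 0.97 = 230.0
Step 5: A = 230.0 t/(ha*yr)

230.0


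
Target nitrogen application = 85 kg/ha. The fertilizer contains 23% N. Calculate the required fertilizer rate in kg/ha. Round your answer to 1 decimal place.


Step 1: Fertilizer rate = target N / (N content / 100)
Step 2: Rate = 85 / (23 / 100)
Step 3: Rate = 85 / 0.23
Step 4: Rate = 369.6 kg/ha

369.6


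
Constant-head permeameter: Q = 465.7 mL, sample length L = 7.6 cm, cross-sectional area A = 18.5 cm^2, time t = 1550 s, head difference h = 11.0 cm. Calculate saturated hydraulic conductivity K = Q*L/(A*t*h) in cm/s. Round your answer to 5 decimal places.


Step 1: K = Q * L / (A * t * h)
Step 2: Numerator = 465.7 * 7.6 = 3539.32
Step 3: Denominator = 18.5 * 1550 * 11.0 = 315425.0
Step 4: K = 3539.32 / 315425.0 = 0.01122 cm/s

0.01122


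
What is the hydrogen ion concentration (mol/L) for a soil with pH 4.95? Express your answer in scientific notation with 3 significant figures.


Step 1: [H+] = 10^(-pH)
Step 2: [H+] = 10^(-4.95)
Step 3: [H+] = 1.12e-05 mol/L

1.12e-05


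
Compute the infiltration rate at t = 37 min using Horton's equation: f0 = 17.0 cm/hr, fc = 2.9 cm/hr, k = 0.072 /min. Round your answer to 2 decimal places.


Step 1: f = fc + (f0 - fc) * exp(-k * t)
Step 2: exp(-0.072 * 37) = 0.069669
Step 3: f = 2.9 + (17.0 - 2.9) * 0.069669
Step 4: f = 2.9 + 14.1 * 0.069669
Step 5: f = 3.88 cm/hr

3.88


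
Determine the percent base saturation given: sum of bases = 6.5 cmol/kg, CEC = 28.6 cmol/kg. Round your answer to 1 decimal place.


Step 1: BS = 100 * (sum of bases) / CEC
Step 2: BS = 100 * 6.5 / 28.6
Step 3: BS = 22.7%

22.7


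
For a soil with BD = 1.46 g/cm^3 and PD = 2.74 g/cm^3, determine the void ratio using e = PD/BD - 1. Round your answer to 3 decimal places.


Step 1: e = PD / BD - 1
Step 2: e = 2.74 / 1.46 - 1
Step 3: e = 1.87671 - 1
Step 4: e = 0.877

0.877


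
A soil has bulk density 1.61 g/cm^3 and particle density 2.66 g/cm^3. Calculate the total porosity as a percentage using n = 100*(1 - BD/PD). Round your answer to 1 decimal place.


Step 1: Formula: n = 100 * (1 - BD / PD)
Step 2: n = 100 * (1 - 1.61 / 2.66)
Step 3: n = 100 * (1 - 0.60526)
Step 4: n = 39.5%

39.5


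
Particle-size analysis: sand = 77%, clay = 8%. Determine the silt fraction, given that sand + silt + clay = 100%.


Step 1: sand + silt + clay = 100%
Step 2: silt = 100 - sand - clay
Step 3: silt = 100 - 77 - 8
Step 4: silt = 15%

15


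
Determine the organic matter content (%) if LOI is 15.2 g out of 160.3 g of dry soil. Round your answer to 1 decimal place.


Step 1: OM% = 100 * LOI / sample mass
Step 2: OM = 100 * 15.2 / 160.3
Step 3: OM = 9.5%

9.5


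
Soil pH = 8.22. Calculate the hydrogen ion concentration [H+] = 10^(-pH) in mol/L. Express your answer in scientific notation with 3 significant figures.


Step 1: [H+] = 10^(-pH)
Step 2: [H+] = 10^(-8.22)
Step 3: [H+] = 6.03e-09 mol/L

6.03e-09


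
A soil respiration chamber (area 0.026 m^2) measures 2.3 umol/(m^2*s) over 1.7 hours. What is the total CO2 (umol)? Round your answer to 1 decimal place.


Step 1: Convert time to seconds: 1.7 hr * 3600 = 6120.0 s
Step 2: Total = flux * area * time_s
Step 3: Total = 2.3 * 0.026 * 6120.0
Step 4: Total = 366.0 umol

366.0


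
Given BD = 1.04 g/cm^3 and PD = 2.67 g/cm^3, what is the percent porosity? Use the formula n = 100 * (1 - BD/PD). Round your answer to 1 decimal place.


Step 1: Formula: n = 100 * (1 - BD / PD)
Step 2: n = 100 * (1 - 1.04 / 2.67)
Step 3: n = 100 * (1 - 0.38951)
Step 4: n = 61.0%

61.0


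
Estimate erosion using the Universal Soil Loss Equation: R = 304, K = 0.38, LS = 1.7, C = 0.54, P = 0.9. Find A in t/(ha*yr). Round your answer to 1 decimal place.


Step 1: A = R * K * LS * C * P
Step 2: R * K = 304 * 0.38 = 115.52
Step 3: (R*K) * LS = 115.52 * 1.7 = 196.384
Step 4: * C * P = 196.384 * 0.54 * 0.9 = 95.4
Step 5: A = 95.4 t/(ha*yr)

95.4


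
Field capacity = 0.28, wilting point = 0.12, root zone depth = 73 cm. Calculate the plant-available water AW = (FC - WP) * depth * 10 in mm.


Step 1: Available water = (FC - WP) * depth * 10
Step 2: AW = (0.28 - 0.12) * 73 * 10
Step 3: AW = 0.16 * 73 * 10
Step 4: AW = 116.8 mm

116.8


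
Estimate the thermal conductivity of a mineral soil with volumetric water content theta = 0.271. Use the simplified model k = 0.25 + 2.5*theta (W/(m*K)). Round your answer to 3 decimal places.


Step 1: k = 0.25 + 2.5 * theta
Step 2: k = 0.25 + 2.5 * 0.271
Step 3: k = 0.25 + 0.678
Step 4: k = 0.928 W/(m*K)

0.928


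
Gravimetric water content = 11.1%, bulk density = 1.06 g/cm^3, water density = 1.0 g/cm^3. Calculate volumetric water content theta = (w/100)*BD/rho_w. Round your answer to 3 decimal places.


Step 1: theta = (w / 100) * BD / rho_w
Step 2: theta = (11.1 / 100) * 1.06 / 1.0
Step 3: theta = 0.111 * 1.06
Step 4: theta = 0.118

0.118


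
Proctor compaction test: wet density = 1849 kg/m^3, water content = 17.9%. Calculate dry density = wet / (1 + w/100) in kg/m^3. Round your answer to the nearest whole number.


Step 1: Dry density = wet density / (1 + w/100)
Step 2: Dry density = 1849 / (1 + 17.9/100)
Step 3: Dry density = 1849 / 1.179
Step 4: Dry density = 1568 kg/m^3

1568


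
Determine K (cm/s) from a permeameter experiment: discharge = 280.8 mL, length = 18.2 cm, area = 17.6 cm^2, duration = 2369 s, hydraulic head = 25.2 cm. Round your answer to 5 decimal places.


Step 1: K = Q * L / (A * t * h)
Step 2: Numerator = 280.8 * 18.2 = 5110.56
Step 3: Denominator = 17.6 * 2369 * 25.2 = 1050698.88
Step 4: K = 5110.56 / 1050698.88 = 0.00486 cm/s

0.00486


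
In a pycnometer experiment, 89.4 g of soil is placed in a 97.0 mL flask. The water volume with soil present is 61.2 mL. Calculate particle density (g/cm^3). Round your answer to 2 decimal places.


Step 1: Volume of solids = flask volume - water volume with soil
Step 2: V_solids = 97.0 - 61.2 = 35.8 mL
Step 3: Particle density = mass / V_solids = 89.4 / 35.8 = 2.5 g/cm^3

2.5


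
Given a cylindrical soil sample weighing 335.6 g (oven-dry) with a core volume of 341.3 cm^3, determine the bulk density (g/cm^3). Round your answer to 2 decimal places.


Step 1: Identify the formula: BD = dry mass / volume
Step 2: Substitute values: BD = 335.6 / 341.3
Step 3: BD = 0.98 g/cm^3

0.98


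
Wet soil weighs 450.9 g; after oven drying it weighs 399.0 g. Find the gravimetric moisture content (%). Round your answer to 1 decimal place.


Step 1: Water mass = wet - dry = 450.9 - 399.0 = 51.9 g
Step 2: w = 100 * water mass / dry mass
Step 3: w = 100 * 51.9 / 399.0 = 13.0%

13.0


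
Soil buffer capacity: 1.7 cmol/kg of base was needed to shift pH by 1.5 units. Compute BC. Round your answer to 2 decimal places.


Step 1: BC = change in base / change in pH
Step 2: BC = 1.7 / 1.5
Step 3: BC = 1.13 cmol/(kg*pH unit)

1.13


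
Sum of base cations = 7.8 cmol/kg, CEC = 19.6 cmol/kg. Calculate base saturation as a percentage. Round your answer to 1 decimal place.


Step 1: BS = 100 * (sum of bases) / CEC
Step 2: BS = 100 * 7.8 / 19.6
Step 3: BS = 39.8%

39.8


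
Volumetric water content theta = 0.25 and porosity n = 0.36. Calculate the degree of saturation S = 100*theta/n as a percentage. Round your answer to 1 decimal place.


Step 1: S = 100 * theta_v / n
Step 2: S = 100 * 0.25 / 0.36
Step 3: S = 69.4%

69.4


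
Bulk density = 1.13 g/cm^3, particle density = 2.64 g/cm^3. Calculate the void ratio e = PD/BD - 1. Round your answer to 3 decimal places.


Step 1: e = PD / BD - 1
Step 2: e = 2.64 / 1.13 - 1
Step 3: e = 2.33628 - 1
Step 4: e = 1.336

1.336


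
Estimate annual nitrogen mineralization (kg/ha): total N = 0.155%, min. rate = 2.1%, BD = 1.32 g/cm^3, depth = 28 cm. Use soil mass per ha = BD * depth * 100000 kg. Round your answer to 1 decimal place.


Step 1: Soil mass per ha = BD * depth * 100000 = 1.32 * 28 * 100000 = 3696000 kg
Step 2: Total N pool = soil mass * N%/100 = 3696000 * 0.155/100 = 5728.8 kg/ha
Step 3: N mineralized = N pool * rate%/100 = 5728.8 * 2.1/100 = 120.3 kg/ha/yr

120.3


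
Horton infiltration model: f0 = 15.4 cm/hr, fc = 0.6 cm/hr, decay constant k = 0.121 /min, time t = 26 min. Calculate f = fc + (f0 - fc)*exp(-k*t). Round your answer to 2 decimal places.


Step 1: f = fc + (f0 - fc) * exp(-k * t)
Step 2: exp(-0.121 * 26) = 0.043024
Step 3: f = 0.6 + (15.4 - 0.6) * 0.043024
Step 4: f = 0.6 + 14.8 * 0.043024
Step 5: f = 1.24 cm/hr

1.24


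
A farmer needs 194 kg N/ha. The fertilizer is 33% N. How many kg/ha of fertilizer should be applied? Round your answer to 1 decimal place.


Step 1: Fertilizer rate = target N / (N content / 100)
Step 2: Rate = 194 / (33 / 100)
Step 3: Rate = 194 / 0.33
Step 4: Rate = 587.9 kg/ha

587.9


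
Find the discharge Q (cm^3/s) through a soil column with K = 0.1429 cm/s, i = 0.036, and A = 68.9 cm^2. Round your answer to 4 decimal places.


Step 1: Apply Darcy's law: Q = K * i * A
Step 2: Q = 0.1429 * 0.036 * 68.9
Step 3: Q = 0.3544 cm^3/s

0.3544


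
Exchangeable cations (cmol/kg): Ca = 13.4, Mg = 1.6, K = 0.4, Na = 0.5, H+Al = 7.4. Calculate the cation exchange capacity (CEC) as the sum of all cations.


Step 1: CEC = Ca + Mg + K + Na + (H+Al)
Step 2: CEC = 13.4 + 1.6 + 0.4 + 0.5 + 7.4
Step 3: CEC = 23.3 cmol/kg

23.3


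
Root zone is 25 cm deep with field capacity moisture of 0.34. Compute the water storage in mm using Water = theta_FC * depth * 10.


Step 1: Water (mm) = theta_FC * depth (cm) * 10
Step 2: Water = 0.34 * 25 * 10
Step 3: Water = 85.0 mm

85.0


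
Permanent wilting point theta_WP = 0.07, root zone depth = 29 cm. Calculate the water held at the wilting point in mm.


Step 1: Water (mm) = theta_WP * depth * 10
Step 2: Water = 0.07 * 29 * 10
Step 3: Water = 20.3 mm

20.3


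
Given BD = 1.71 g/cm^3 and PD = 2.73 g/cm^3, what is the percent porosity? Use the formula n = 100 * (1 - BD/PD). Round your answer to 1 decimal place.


Step 1: Formula: n = 100 * (1 - BD / PD)
Step 2: n = 100 * (1 - 1.71 / 2.73)
Step 3: n = 100 * (1 - 0.62637)
Step 4: n = 37.4%

37.4


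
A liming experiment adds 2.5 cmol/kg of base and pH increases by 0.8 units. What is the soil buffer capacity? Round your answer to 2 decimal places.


Step 1: BC = change in base / change in pH
Step 2: BC = 2.5 / 0.8
Step 3: BC = 3.13 cmol/(kg*pH unit)

3.13


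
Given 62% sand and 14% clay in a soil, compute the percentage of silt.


Step 1: sand + silt + clay = 100%
Step 2: silt = 100 - sand - clay
Step 3: silt = 100 - 62 - 14
Step 4: silt = 24%

24


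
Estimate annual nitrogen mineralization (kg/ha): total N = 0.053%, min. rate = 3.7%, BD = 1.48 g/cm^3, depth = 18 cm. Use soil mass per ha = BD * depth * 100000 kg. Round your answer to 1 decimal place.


Step 1: Soil mass per ha = BD * depth * 100000 = 1.48 * 18 * 100000 = 2664000 kg
Step 2: Total N pool = soil mass * N%/100 = 2664000 * 0.053/100 = 1411.92 kg/ha
Step 3: N mineralized = N pool * rate%/100 = 1411.92 * 3.7/100 = 52.2 kg/ha/yr

52.2


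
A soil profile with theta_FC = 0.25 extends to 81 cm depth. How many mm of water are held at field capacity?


Step 1: Water (mm) = theta_FC * depth (cm) * 10
Step 2: Water = 0.25 * 81 * 10
Step 3: Water = 202.5 mm

202.5


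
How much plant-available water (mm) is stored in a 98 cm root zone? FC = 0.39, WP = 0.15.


Step 1: Available water = (FC - WP) * depth * 10
Step 2: AW = (0.39 - 0.15) * 98 * 10
Step 3: AW = 0.24 * 98 * 10
Step 4: AW = 235.2 mm

235.2


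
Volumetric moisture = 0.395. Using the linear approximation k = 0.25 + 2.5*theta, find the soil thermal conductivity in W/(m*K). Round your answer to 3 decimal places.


Step 1: k = 0.25 + 2.5 * theta
Step 2: k = 0.25 + 2.5 * 0.395
Step 3: k = 0.25 + 0.988
Step 4: k = 1.238 W/(m*K)

1.238


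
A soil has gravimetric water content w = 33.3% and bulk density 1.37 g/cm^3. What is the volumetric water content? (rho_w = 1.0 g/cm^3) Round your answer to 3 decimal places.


Step 1: theta = (w / 100) * BD / rho_w
Step 2: theta = (33.3 / 100) * 1.37 / 1.0
Step 3: theta = 0.333 * 1.37
Step 4: theta = 0.456

0.456
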